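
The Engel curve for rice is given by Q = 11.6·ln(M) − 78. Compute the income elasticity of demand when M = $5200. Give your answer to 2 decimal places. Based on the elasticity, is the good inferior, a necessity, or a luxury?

At M = 5200: Q = 21.254.
dQ/dM = 11.6/M = 0.00223077 at this income.
η = (dQ/dM)·(M/Q) = 0.00223077 × (5200/21.254) = 0.55.
Since 0 < η < 1, the good is a necessity.

0.55 (necessity)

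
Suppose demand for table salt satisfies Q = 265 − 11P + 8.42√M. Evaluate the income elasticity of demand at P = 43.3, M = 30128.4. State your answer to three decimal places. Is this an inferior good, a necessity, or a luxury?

0.585 (necessity)

At P = 43.3, M = 30128.4: Q = 1250.204.
Holding P constant, ∂Q/∂M = 8.42/(2√M) = 0.0242546.
η_M = (∂Q/∂M)·(M/Q) = 0.0242546 × (30128.4/1250.204) = 0.585.
Since 0 < η < 1, this is a necessity.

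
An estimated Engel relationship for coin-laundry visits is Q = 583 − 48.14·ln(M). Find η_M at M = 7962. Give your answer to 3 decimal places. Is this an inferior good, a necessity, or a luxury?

-0.320 (inferior good)

At M = 7962: Q = 150.586.
dQ/dM = -48.14/M = -0.00604622 at this income.
η = (dQ/dM)·(M/Q) = -0.00604622 × (7962/150.586) = -0.320.
Since η < 0, the good is an inferior good.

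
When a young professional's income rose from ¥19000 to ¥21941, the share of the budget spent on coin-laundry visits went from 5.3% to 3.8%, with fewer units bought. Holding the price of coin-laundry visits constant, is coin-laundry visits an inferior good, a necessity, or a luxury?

Quantity demanded falls as income rises, so η < 0.

inferior good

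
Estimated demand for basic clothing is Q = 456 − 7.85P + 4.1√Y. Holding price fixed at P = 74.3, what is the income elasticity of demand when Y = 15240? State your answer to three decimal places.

0.668

At P = 74.3, Y = 15240: Q = 378.892.
Holding P constant, ∂Q/∂Y = 4.1/(2√Y) = 0.0166059.
η_Y = (∂Q/∂Y)·(Y/Q) = 0.0166059 × (15240/378.892) = 0.668.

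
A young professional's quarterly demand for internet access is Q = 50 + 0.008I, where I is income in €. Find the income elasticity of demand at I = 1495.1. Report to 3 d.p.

0.193

At I = 1495.1: Q = 61.961.
dQ/dI = 0.008.
η = (dQ/dI)·(I/Q) = 0.008 × (1495.1/61.961) = 0.193.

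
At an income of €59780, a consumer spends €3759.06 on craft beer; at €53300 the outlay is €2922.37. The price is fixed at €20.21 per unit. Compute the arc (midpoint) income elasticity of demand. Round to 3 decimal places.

With a constant price, Q₁ = 3759.06/20.21 = 186.000 and Q₂ = 2922.37/20.21 = 144.600 (equivalently, work directly with expenditure since P cancels).
Midpoint %ΔQ = (2922.37 − 3759.06)/3340.72 = -0.25045; midpoint %ΔI = (53300 − 59780)/56540 = -0.11461.
η = -0.25045 / -0.11461 = 2.185.

2.185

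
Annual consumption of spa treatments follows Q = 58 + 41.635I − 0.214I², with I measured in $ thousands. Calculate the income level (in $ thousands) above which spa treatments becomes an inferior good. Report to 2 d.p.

dQ/dI = 41.635 − 0.428I.
The good is inferior where dQ/dI < 0. Setting dQ/dI = 0 gives I = 41.635 / 0.428 = 97.28.

97.28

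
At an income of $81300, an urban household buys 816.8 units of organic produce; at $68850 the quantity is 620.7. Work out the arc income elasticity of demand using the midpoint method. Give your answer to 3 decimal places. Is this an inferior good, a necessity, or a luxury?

1.645 (luxury)

ΔQ = 620.7 − 816.8 = -196.1; midpoint Q̄ = (816.8 + 620.7)/2 = 718.75.
ΔI = 68850 − 81300 = -12450; midpoint Ī = (81300 + 68850)/2 = 75075.
η = (ΔQ/Q̄) ÷ (ΔI/Ī) = (-196.1/718.75) ÷ (-12450/75075) = 1.645.
η > 1 ⇒ luxury.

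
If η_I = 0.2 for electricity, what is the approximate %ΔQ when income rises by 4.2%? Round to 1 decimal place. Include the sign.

%ΔQ ≈ η × %ΔI = 0.2 × 4.2% = 0.8%.

0.8%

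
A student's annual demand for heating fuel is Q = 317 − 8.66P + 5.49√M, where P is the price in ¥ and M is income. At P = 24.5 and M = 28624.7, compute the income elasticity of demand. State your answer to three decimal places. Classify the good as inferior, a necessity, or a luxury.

0.449 (necessity)

At P = 24.5, M = 28624.7: Q = 1033.674.
Holding P constant, ∂Q/∂M = 5.49/(2√M) = 0.0162245.
η_M = (∂Q/∂M)·(M/Q) = 0.0162245 × (28624.7/1033.674) = 0.449.
Since 0 < η < 1, this is a necessity.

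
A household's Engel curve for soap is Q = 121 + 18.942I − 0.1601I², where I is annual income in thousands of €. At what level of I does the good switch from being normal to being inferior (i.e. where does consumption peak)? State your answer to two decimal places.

59.16

dQ/dI = 18.942 − 0.3202I.
The good is inferior where dQ/dI < 0. Setting dQ/dI = 0 gives I = 18.942 / 0.3202 = 59.16.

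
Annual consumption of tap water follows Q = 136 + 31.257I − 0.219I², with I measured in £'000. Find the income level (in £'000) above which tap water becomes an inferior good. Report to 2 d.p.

71.36

dQ/dI = 31.257 − 0.438I.
The good is inferior where dQ/dI < 0. Setting dQ/dI = 0 gives I = 31.257 / 0.438 = 71.36.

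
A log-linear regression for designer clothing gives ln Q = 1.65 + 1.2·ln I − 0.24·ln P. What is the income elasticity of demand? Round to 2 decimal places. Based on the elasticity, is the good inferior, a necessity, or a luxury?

In a log-linear demand, the coefficient on ln I is the income elasticity.
So η = 1.20.
η > 1 ⇒ luxury.

1.20 (luxury)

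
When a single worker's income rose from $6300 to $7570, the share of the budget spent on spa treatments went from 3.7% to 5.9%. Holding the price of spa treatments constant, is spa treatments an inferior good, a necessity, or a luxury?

luxury

The budget share rises as income rises, so η > 1.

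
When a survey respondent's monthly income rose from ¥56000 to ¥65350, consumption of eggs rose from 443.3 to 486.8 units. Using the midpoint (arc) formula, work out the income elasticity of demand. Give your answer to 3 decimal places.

ΔQ = 486.8 − 443.3 = 43.5; midpoint Q̄ = (443.3 + 486.8)/2 = 465.05.
ΔI = 65350 − 56000 = 9350; midpoint Ī = (56000 + 65350)/2 = 60675.
η = (ΔQ/Q̄) ÷ (ΔI/Ī) = (43.5/465.05) ÷ (9350/60675) = 0.607.

0.607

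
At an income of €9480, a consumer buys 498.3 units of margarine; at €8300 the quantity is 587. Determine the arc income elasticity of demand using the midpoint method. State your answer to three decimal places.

-1.231

ΔQ = 587 − 498.3 = 88.7; midpoint Q̄ = (498.3 + 587)/2 = 542.65.
ΔI = 8300 − 9480 = -1180; midpoint Ī = (9480 + 8300)/2 = 8890.
η = (ΔQ/Q̄) ÷ (ΔI/Ī) = (88.7/542.65) ÷ (-1180/8890) = -1.231.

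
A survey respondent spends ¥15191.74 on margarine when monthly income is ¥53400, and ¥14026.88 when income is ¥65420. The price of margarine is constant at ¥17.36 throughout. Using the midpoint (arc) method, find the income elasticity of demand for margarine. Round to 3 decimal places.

-0.394

With a constant price, Q₁ = 15191.74/17.36 = 875.100 and Q₂ = 14026.88/17.36 = 808.000 (equivalently, work directly with expenditure since P cancels).
Midpoint %ΔQ = (14026.88 − 15191.74)/14609.31 = -0.07973; midpoint %ΔI = (65420 − 53400)/59410 = 0.20232.
η = -0.07973 / 0.20232 = -0.394.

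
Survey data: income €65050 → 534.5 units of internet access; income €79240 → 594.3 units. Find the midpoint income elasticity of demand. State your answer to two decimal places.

ΔQ = 594.3 − 534.5 = 59.8; midpoint Q̄ = (534.5 + 594.3)/2 = 564.4.
ΔI = 79240 − 65050 = 14190; midpoint Ī = (65050 + 79240)/2 = 72145.
η = (ΔQ/Q̄) ÷ (ΔI/Ī) = (59.8/564.4) ÷ (14190/72145) = 0.54.

0.54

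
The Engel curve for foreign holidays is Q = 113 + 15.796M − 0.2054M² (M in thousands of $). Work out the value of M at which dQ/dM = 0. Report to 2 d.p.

dQ/dM = 15.796 − 0.4108M.
The good is inferior where dQ/dM < 0. Setting dQ/dM = 0 gives M = 15.796 / 0.4108 = 38.45.

38.45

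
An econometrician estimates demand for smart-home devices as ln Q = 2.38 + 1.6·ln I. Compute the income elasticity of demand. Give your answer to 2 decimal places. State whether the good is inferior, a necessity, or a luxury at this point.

1.60 (luxury)

In a log-linear demand, the coefficient on ln I is the income elasticity.
So η = 1.60.
η > 1 ⇒ luxury.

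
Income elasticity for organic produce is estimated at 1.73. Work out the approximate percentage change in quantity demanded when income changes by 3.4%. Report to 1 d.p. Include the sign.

%ΔQ ≈ η × %ΔI = 1.73 × 3.4% = 5.9%.

5.9%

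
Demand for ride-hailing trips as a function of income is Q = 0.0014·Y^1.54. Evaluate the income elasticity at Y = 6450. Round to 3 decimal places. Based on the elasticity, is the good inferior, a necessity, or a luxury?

1.540 (luxury)

For Q = A·Y^β the income elasticity is constant and equal to β.
Here β = 1.54, so η = 1.540.
Since η > 1, the good is a luxury.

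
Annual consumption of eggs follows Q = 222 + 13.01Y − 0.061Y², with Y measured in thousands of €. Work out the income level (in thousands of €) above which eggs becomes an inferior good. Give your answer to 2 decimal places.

dQ/dY = 13.01 − 0.122Y.
The good is inferior where dQ/dY < 0. Setting dQ/dY = 0 gives Y = 13.01 / 0.122 = 106.64.

106.64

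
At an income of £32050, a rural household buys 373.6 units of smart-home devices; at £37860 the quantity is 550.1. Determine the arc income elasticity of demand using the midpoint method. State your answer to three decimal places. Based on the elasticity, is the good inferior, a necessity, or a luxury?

ΔQ = 550.1 − 373.6 = 176.5; midpoint Q̄ = (373.6 + 550.1)/2 = 461.85.
ΔI = 37860 − 32050 = 5810; midpoint Ī = (32050 + 37860)/2 = 34955.
η = (ΔQ/Q̄) ÷ (ΔI/Ī) = (176.5/461.85) ÷ (5810/34955) = 2.299.
η > 1 ⇒ luxury.

2.299 (luxury)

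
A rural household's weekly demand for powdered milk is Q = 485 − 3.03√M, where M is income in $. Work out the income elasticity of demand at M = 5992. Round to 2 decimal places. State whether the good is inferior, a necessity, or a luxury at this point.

-0.47 (inferior good)

At M = 5992: Q = 250.454.
dQ/dM = -3.03/(2√M) = -0.0195716 at this income.
η = (dQ/dM)·(M/Q) = -0.0195716 × (5992/250.454) = -0.47.
Since η < 0, the good is an inferior good.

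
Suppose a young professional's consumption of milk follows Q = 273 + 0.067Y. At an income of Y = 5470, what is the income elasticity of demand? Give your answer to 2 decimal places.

At Y = 5470: Q = 639.490.
dQ/dY = 0.067.
η = (dQ/dY)·(Y/Q) = 0.067 × (5470/639.490) = 0.57.

0.57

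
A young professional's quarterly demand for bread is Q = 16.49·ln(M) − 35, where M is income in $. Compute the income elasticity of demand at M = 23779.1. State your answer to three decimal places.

At M = 23779.1: Q = 131.163.
dQ/dM = 16.49/M = 0.000693466 at this income.
η = (dQ/dM)·(M/Q) = 0.000693466 × (23779.1/131.163) = 0.126.

0.126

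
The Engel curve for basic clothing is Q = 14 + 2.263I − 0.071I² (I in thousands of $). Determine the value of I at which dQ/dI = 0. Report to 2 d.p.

dQ/dI = 2.263 − 0.142I.
The good is inferior where dQ/dI < 0. Setting dQ/dI = 0 gives I = 2.263 / 0.142 = 15.94.

15.94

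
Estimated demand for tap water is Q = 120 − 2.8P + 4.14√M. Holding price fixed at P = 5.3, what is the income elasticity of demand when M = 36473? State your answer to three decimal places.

0.441

At P = 5.3, M = 36473: Q = 895.813.
Holding P constant, ∂Q/∂M = 4.14/(2√M) = 0.0108389.
η_M = (∂Q/∂M)·(M/Q) = 0.0108389 × (36473/895.813) = 0.441.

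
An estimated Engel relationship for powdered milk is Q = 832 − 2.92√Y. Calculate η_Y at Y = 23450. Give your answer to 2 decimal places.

-0.58

At Y = 23450: Q = 384.849.
dQ/dY = -2.92/(2√Y) = -0.00953414 at this income.
η = (dQ/dY)·(Y/Q) = -0.00953414 × (23450/384.849) = -0.58.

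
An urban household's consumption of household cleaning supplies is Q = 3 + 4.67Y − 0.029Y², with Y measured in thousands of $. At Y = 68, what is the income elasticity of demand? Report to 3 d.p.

At Y = 68: Q = 186.4640.
dQ/dY = 4.67 − 0.058Y = 0.72600.
η = (dQ/dY)·(Y/Q) = 0.72600 × (68/186.4640) = 0.265.

0.265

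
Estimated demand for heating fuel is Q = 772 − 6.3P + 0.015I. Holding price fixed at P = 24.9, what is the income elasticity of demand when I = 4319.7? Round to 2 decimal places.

At P = 24.9, I = 4319.7: Q = 679.926.
Holding P constant, ∂Q/∂I = 0.015.
η_I = (∂Q/∂I)·(I/Q) = 0.015 × (4319.7/679.926) = 0.10.

0.10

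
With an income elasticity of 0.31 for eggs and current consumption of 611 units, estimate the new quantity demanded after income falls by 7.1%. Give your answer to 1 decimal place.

597.6

%ΔQ ≈ η × %ΔI = 0.31 × (-7.1%) = -2.201%.
New Q ≈ 611 × (1 − 0.02201) = 597.6.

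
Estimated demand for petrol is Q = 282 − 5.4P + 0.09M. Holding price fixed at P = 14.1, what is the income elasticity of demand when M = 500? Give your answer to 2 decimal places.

At P = 14.1, M = 500: Q = 250.860.
Holding P constant, ∂Q/∂M = 0.09.
η_M = (∂Q/∂M)·(M/Q) = 0.09 × (500/250.860) = 0.18.

0.18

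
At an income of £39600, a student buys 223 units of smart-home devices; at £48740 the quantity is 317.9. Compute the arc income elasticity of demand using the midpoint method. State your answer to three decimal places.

1.696

ΔQ = 317.9 − 223 = 94.9; midpoint Q̄ = (223 + 317.9)/2 = 270.45.
ΔI = 48740 − 39600 = 9140; midpoint Ī = (39600 + 48740)/2 = 44170.
η = (ΔQ/Q̄) ÷ (ΔI/Ī) = (94.9/270.45) ÷ (9140/44170) = 1.696.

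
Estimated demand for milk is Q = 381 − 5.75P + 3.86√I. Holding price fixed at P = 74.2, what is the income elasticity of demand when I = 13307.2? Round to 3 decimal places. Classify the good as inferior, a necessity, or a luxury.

At P = 74.2, I = 13307.2: Q = 399.627.
Holding P constant, ∂Q/∂I = 3.86/(2√I) = 0.0167307.
η_I = (∂Q/∂I)·(I/Q) = 0.0167307 × (13307.2/399.627) = 0.557.
Since 0 < η < 1, this is a necessity.

0.557 (necessity)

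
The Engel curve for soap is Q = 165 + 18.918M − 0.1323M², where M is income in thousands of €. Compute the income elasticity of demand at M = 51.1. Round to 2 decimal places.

At M = 51.1: Q = 786.2467.
dQ/dM = 18.918 − 0.2646M = 5.39694.
η = (dQ/dM)·(M/Q) = 5.39694 × (51.1/786.2467) = 0.35.

0.35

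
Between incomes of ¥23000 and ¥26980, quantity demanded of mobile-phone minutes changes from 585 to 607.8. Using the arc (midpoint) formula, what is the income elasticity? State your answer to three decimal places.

ΔQ = 607.8 − 585 = 22.8; midpoint Q̄ = (585 + 607.8)/2 = 596.4.
ΔI = 26980 − 23000 = 3980; midpoint Ī = (23000 + 26980)/2 = 24990.
η = (ΔQ/Q̄) ÷ (ΔI/Ī) = (22.8/596.4) ÷ (3980/24990) = 0.240.

0.240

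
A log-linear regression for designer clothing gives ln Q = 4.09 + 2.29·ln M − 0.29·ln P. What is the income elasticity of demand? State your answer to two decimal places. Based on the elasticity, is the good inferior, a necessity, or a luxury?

2.29 (luxury)

In a log-linear demand, the coefficient on ln M is the income elasticity.
So η = 2.29.
η > 1 ⇒ luxury.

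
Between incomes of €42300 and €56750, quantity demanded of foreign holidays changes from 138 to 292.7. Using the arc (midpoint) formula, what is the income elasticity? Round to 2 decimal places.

ΔQ = 292.7 − 138 = 154.7; midpoint Q̄ = (138 + 292.7)/2 = 215.35.
ΔI = 56750 − 42300 = 14450; midpoint Ī = (42300 + 56750)/2 = 49525.
η = (ΔQ/Q̄) ÷ (ΔI/Ī) = (154.7/215.35) ÷ (14450/49525) = 2.46.

2.46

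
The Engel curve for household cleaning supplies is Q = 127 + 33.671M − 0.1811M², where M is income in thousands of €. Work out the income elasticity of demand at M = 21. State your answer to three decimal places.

0.726

At M = 21: Q = 754.2259.
dQ/dM = 33.671 − 0.3622M = 26.06480.
η = (dQ/dM)·(M/Q) = 26.06480 × (21/754.2259) = 0.726.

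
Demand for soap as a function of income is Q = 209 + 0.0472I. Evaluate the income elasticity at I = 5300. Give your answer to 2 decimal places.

0.54

At I = 5300: Q = 459.160.
dQ/dI = 0.0472.
η = (dQ/dI)·(I/Q) = 0.0472 × (5300/459.160) = 0.54.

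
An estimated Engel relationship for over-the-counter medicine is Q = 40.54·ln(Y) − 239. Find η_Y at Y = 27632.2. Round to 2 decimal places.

0.23

At Y = 27632.2: Q = 175.592.
dQ/dY = 40.54/Y = 0.00146713 at this income.
η = (dQ/dY)·(Y/Q) = 0.00146713 × (27632.2/175.592) = 0.23.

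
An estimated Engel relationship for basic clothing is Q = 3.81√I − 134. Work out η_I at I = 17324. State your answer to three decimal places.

0.682

At I = 17324: Q = 367.475.
dQ/dI = 3.81/(2√I) = 0.0144734 at this income.
η = (dQ/dI)·(I/Q) = 0.0144734 × (17324/367.475) = 0.682.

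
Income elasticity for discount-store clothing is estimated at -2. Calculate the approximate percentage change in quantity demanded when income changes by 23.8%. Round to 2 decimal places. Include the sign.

%ΔQ ≈ η × %ΔI = -2 × 23.8% = -47.60%.

-47.60%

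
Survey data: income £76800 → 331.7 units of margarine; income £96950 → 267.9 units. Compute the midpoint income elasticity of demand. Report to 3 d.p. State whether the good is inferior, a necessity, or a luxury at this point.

ΔQ = 267.9 − 331.7 = -63.8; midpoint Q̄ = (331.7 + 267.9)/2 = 299.8.
ΔI = 96950 − 76800 = 20150; midpoint Ī = (76800 + 96950)/2 = 86875.
η = (ΔQ/Q̄) ÷ (ΔI/Ī) = (-63.8/299.8) ÷ (20150/86875) = -0.918.
η < 0 ⇒ inferior good.

-0.918 (inferior good)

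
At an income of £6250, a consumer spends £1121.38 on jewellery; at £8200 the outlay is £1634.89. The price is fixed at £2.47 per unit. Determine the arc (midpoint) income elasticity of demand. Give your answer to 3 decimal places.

1.381

With a constant price, Q₁ = 1121.38/2.47 = 454.000 and Q₂ = 1634.89/2.47 = 661.899 (equivalently, work directly with expenditure since P cancels).
Midpoint %ΔQ = (1634.89 − 1121.38)/1378.14 = 0.37261; midpoint %ΔI = (8200 − 6250)/7225 = 0.26990.
η = 0.37261 / 0.26990 = 1.381.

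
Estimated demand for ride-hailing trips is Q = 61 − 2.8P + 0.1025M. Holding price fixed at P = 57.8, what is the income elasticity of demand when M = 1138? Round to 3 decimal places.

At P = 57.8, M = 1138: Q = 15.805.
Holding P constant, ∂Q/∂M = 0.1025.
η_M = (∂Q/∂M)·(M/Q) = 0.1025 × (1138/15.805) = 7.380.

7.380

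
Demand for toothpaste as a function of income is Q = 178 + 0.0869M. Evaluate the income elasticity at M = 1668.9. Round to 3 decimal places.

At M = 1668.9: Q = 323.027.
dQ/dM = 0.0869.
η = (dQ/dM)·(M/Q) = 0.0869 × (1668.9/323.027) = 0.449.

0.449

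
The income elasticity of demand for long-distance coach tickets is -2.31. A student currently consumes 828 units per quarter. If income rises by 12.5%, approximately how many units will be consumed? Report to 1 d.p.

%ΔQ ≈ η × %ΔI = -2.31 × 12.5% = -28.875%.
New Q ≈ 828 × (1 − 0.28875) = 588.9.

588.9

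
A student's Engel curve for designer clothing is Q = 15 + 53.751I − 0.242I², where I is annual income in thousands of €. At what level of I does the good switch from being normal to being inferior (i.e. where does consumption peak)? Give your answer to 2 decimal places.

111.06

dQ/dI = 53.751 − 0.484I.
The good is inferior where dQ/dI < 0. Setting dQ/dI = 0 gives I = 53.751 / 0.484 = 111.06.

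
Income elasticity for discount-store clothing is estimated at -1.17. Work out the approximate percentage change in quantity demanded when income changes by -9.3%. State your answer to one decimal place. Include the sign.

%ΔQ ≈ η × %ΔI = -1.17 × (-9.3%) = 10.9%.

10.9%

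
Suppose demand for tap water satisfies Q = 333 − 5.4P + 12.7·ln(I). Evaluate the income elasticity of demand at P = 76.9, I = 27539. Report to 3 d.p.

0.267

At P = 76.9, I = 27539: Q = 47.577.
Holding P constant, ∂Q/∂I = 12.7/I = 0.000461164.
η_I = (∂Q/∂I)·(I/Q) = 0.000461164 × (27539/47.577) = 0.267.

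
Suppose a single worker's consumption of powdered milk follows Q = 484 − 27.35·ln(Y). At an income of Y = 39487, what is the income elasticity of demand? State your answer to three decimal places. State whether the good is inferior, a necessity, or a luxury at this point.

-0.141 (inferior good)

At Y = 39487: Q = 194.535.
dQ/dY = -27.35/Y = -0.000692633 at this income.
η = (dQ/dY)·(Y/Q) = -0.000692633 × (39487/194.535) = -0.141.
Since η < 0, the good is an inferior good.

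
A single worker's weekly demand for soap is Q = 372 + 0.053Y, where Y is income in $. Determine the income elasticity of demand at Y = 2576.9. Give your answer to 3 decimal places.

At Y = 2576.9: Q = 508.576.
dQ/dY = 0.053.
η = (dQ/dY)·(Y/Q) = 0.053 × (2576.9/508.576) = 0.269.

0.269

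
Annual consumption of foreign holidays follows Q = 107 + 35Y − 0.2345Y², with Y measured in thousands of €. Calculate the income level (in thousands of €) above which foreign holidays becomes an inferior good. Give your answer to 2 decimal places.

dQ/dY = 35 − 0.469Y.
The good is inferior where dQ/dY < 0. Setting dQ/dY = 0 gives Y = 35 / 0.469 = 74.63.

74.63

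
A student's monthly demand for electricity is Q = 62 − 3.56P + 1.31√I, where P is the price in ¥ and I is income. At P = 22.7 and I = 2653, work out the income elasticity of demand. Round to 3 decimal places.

0.693

At P = 22.7, I = 2653: Q = 48.663.
Holding P constant, ∂Q/∂I = 1.31/(2√I) = 0.0127166.
η_I = (∂Q/∂I)·(I/Q) = 0.0127166 × (2653/48.663) = 0.693.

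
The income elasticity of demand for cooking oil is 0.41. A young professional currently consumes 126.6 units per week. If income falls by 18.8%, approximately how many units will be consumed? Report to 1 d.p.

116.8

%ΔQ ≈ η × %ΔI = 0.41 × (-18.8%) = -7.708%.
New Q ≈ 126.6 × (1 − 0.07708) = 116.8.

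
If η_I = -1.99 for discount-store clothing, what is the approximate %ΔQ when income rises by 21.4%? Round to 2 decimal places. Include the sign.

-42.59%

%ΔQ ≈ η × %ΔI = -1.99 × 21.4% = -42.59%.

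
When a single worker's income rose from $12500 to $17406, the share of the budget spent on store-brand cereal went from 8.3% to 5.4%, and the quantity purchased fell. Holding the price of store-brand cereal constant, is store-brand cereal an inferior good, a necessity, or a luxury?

inferior good

Quantity demanded falls as income rises, so η < 0.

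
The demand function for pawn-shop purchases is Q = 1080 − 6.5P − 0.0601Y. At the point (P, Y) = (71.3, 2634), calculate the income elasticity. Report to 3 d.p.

-0.345

At P = 71.3, Y = 2634: Q = 458.247.
Holding P constant, ∂Q/∂Y = −0.0601.
η_Y = (∂Q/∂Y)·(Y/Q) = -0.0601 × (2634/458.247) = -0.345.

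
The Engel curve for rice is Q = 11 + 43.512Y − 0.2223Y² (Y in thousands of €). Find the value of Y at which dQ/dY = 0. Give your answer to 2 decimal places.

dQ/dY = 43.512 − 0.4446Y.
The good is inferior where dQ/dY < 0. Setting dQ/dY = 0 gives Y = 43.512 / 0.4446 = 97.87.

97.87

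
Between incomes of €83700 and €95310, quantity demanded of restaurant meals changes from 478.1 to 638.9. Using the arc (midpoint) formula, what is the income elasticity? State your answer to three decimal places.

ΔQ = 638.9 − 478.1 = 160.8; midpoint Q̄ = (478.1 + 638.9)/2 = 558.5.
ΔI = 95310 − 83700 = 11610; midpoint Ī = (83700 + 95310)/2 = 89505.
η = (ΔQ/Q̄) ÷ (ΔI/Ī) = (160.8/558.5) ÷ (11610/89505) = 2.220.

2.220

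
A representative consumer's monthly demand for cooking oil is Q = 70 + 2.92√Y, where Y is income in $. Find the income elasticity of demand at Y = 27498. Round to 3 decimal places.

0.437

At Y = 27498: Q = 554.210.
dQ/dY = 2.92/(2√Y) = 0.00880445 at this income.
η = (dQ/dY)·(Y/Q) = 0.00880445 × (27498/554.210) = 0.437.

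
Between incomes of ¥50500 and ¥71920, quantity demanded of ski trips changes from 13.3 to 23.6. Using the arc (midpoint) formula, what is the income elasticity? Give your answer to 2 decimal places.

ΔQ = 23.6 − 13.3 = 10.3; midpoint Q̄ = (13.3 + 23.6)/2 = 18.45.
ΔI = 71920 − 50500 = 21420; midpoint Ī = (50500 + 71920)/2 = 61210.
η = (ΔQ/Q̄) ÷ (ΔI/Ī) = (10.3/18.45) ÷ (21420/61210) = 1.60.

1.60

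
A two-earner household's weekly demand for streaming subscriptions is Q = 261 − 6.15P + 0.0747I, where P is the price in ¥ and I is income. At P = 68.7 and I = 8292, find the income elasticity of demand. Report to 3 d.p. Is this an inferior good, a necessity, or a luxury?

At P = 68.7, I = 8292: Q = 457.907.
Holding P constant, ∂Q/∂I = 0.0747.
η_I = (∂Q/∂I)·(I/Q) = 0.0747 × (8292/457.907) = 1.353.
Since η > 1, this is a luxury.

1.353 (luxury)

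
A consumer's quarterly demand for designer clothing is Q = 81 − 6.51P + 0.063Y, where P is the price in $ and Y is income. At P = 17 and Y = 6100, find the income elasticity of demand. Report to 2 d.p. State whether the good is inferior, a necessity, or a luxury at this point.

1.08 (luxury)

At P = 17, Y = 6100: Q = 354.630.
Holding P constant, ∂Q/∂Y = 0.063.
η_Y = (∂Q/∂Y)·(Y/Q) = 0.063 × (6100/354.630) = 1.08.
Since η > 1, this is a luxury.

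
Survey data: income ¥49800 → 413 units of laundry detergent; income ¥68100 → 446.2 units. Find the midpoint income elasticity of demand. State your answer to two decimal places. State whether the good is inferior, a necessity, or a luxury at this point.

ΔQ = 446.2 − 413 = 33.2; midpoint Q̄ = (413 + 446.2)/2 = 429.6.
ΔI = 68100 − 49800 = 18300; midpoint Ī = (49800 + 68100)/2 = 58950.
η = (ΔQ/Q̄) ÷ (ΔI/Ī) = (33.2/429.6) ÷ (18300/58950) = 0.25.
0 < η < 1 ⇒ necessity.

0.25 (necessity)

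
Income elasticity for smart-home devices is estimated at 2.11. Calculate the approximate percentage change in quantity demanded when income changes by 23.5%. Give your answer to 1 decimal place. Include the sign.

49.6%

%ΔQ ≈ η × %ΔI = 2.11 × 23.5% = 49.6%.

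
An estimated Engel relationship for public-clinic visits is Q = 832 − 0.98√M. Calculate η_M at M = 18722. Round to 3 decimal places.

-0.096

At M = 18722: Q = 697.908.
dQ/dM = -0.98/(2√M) = -0.00358113 at this income.
η = (dQ/dM)·(M/Q) = -0.00358113 × (18722/697.908) = -0.096.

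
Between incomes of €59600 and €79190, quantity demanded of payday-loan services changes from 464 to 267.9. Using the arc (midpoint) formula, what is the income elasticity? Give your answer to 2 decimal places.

ΔQ = 267.9 − 464 = -196.1; midpoint Q̄ = (464 + 267.9)/2 = 365.95.
ΔI = 79190 − 59600 = 19590; midpoint Ī = (59600 + 79190)/2 = 69395.
η = (ΔQ/Q̄) ÷ (ΔI/Ī) = (-196.1/365.95) ÷ (19590/69395) = -1.90.

-1.90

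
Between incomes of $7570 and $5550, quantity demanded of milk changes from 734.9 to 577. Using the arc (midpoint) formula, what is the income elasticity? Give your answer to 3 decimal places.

ΔQ = 577 − 734.9 = -157.9; midpoint Q̄ = (734.9 + 577)/2 = 655.95.
ΔI = 5550 − 7570 = -2020; midpoint Ī = (7570 + 5550)/2 = 6560.
η = (ΔQ/Q̄) ÷ (ΔI/Ī) = (-157.9/655.95) ÷ (-2020/6560) = 0.782.

0.782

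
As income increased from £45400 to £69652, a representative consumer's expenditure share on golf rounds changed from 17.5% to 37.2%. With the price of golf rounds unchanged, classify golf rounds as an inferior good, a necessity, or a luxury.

luxury

The budget share rises as income rises, so η > 1.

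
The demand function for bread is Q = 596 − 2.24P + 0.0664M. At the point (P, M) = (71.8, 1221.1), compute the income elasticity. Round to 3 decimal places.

At P = 71.8, M = 1221.1: Q = 516.249.
Holding P constant, ∂Q/∂M = 0.0664.
η_M = (∂Q/∂M)·(M/Q) = 0.0664 × (1221.1/516.249) = 0.157.

0.157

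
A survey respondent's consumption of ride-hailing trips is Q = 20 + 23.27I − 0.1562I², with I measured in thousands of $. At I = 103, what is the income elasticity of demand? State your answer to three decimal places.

-1.208

At I = 103: Q = 759.6842.
dQ/dI = 23.27 − 0.3124I = -8.90720.
η = (dQ/dI)·(I/Q) = -8.90720 × (103/759.6842) = -1.208.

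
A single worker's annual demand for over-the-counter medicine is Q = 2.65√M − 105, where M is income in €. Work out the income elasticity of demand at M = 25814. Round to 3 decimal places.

0.664

At M = 25814: Q = 320.768.
dQ/dM = 2.65/(2√M) = 0.00824685 at this income.
η = (dQ/dM)·(M/Q) = 0.00824685 × (25814/320.768) = 0.664.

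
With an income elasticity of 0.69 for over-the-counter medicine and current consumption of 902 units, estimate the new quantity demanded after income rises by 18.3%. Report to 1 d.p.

%ΔQ ≈ η × %ΔI = 0.69 × 18.3% = 12.627%.
New Q ≈ 902 × (1 + 0.12627) = 1015.9.

1015.9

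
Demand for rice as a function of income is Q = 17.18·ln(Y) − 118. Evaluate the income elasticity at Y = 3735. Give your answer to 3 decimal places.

0.737

At Y = 3735: Q = 23.314.
dQ/dY = 17.18/Y = 0.00459973 at this income.
η = (dQ/dY)·(Y/Q) = 0.00459973 × (3735/23.314) = 0.737.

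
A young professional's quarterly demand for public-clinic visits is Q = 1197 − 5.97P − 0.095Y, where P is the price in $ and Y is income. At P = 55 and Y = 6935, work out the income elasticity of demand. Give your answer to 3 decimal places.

At P = 55, Y = 6935: Q = 209.825.
Holding P constant, ∂Q/∂Y = −0.095.
η_Y = (∂Q/∂Y)·(Y/Q) = -0.095 × (6935/209.825) = -3.140.

-3.140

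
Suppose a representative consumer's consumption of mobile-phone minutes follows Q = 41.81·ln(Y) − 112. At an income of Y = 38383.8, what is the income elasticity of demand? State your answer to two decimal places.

0.13

At Y = 38383.8: Q = 329.321.
dQ/dY = 41.81/Y = 0.00108926 at this income.
η = (dQ/dY)·(Y/Q) = 0.00108926 × (38383.8/329.321) = 0.13.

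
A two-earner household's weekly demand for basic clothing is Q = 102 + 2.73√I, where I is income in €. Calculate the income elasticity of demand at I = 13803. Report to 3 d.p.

0.379

At I = 13803: Q = 422.737.
dQ/dI = 2.73/(2√I) = 0.0116184 at this income.
η = (dQ/dI)·(I/Q) = 0.0116184 × (13803/422.737) = 0.379.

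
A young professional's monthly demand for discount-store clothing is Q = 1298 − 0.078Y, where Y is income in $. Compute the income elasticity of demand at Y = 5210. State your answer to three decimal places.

-0.456

At Y = 5210: Q = 891.620.
dQ/dY = −0.078.
η = (dQ/dY)·(Y/Q) = -0.078 × (5210/891.620) = -0.456.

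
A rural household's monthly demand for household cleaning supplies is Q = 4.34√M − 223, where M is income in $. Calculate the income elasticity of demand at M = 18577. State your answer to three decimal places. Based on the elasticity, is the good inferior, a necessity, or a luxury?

0.803 (necessity)

At M = 18577: Q = 368.531.
dQ/dM = 4.34/(2√M) = 0.0159211 at this income.
η = (dQ/dM)·(M/Q) = 0.0159211 × (18577/368.531) = 0.803.
Since 0 < η < 1, the good is a necessity.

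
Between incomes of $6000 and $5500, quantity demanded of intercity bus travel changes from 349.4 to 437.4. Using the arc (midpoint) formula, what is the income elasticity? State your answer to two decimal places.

ΔQ = 437.4 − 349.4 = 88; midpoint Q̄ = (349.4 + 437.4)/2 = 393.4.
ΔI = 5500 − 6000 = -500; midpoint Ī = (6000 + 5500)/2 = 5750.
η = (ΔQ/Q̄) ÷ (ΔI/Ī) = (88/393.4) ÷ (-500/5750) = -2.57.

-2.57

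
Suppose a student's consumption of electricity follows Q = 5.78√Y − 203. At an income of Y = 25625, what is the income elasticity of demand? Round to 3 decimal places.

0.641

At Y = 25625: Q = 722.251.
dQ/dY = 5.78/(2√Y) = 0.0180537 at this income.
η = (dQ/dY)·(Y/Q) = 0.0180537 × (25625/722.251) = 0.641.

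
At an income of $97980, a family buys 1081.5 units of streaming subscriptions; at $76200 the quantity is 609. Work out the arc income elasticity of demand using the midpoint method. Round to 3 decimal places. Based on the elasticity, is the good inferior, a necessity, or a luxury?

ΔQ = 609 − 1081.5 = -472.5; midpoint Q̄ = (1081.5 + 609)/2 = 845.25.
ΔI = 76200 − 97980 = -21780; midpoint Ī = (97980 + 76200)/2 = 87090.
η = (ΔQ/Q̄) ÷ (ΔI/Ī) = (-472.5/845.25) ÷ (-21780/87090) = 2.235.
η > 1 ⇒ luxury.

2.235 (luxury)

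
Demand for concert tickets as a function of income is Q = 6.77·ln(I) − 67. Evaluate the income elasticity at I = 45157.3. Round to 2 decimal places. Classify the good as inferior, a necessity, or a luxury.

At I = 45157.3: Q = 5.560.
dQ/dI = 6.77/I = 0.00014992 at this income.
η = (dQ/dI)·(I/Q) = 0.00014992 × (45157.3/5.560) = 1.22.
Since η > 1, the good is a luxury.

1.22 (luxury)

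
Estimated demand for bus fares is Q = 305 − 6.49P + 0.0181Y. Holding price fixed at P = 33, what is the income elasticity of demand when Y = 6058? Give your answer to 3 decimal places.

0.547

At P = 33, Y = 6058: Q = 200.480.
Holding P constant, ∂Q/∂Y = 0.0181.
η_Y = (∂Q/∂Y)·(Y/Q) = 0.0181 × (6058/200.480) = 0.547.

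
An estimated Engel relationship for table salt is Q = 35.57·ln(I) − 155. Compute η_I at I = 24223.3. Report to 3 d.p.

At I = 24223.3: Q = 204.082.
dQ/dI = 35.57/I = 0.00146842 at this income.
η = (dQ/dI)·(I/Q) = 0.00146842 × (24223.3/204.082) = 0.174.

0.174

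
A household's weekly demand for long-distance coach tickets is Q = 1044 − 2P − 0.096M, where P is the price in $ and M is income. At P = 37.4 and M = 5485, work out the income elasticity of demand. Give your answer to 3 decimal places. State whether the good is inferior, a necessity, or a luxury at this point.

-1.190 (inferior good)

At P = 37.4, M = 5485: Q = 442.640.
Holding P constant, ∂Q/∂M = −0.096.
η_M = (∂Q/∂M)·(M/Q) = -0.096 × (5485/442.640) = -1.190.
Since η < 0, this is an inferior good.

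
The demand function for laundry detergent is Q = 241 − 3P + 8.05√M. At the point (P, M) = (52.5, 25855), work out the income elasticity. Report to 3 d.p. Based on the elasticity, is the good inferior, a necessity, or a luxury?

0.470 (necessity)

At P = 52.5, M = 25855: Q = 1377.899.
Holding P constant, ∂Q/∂M = 8.05/(2√M) = 0.0250319.
η_M = (∂Q/∂M)·(M/Q) = 0.0250319 × (25855/1377.899) = 0.470.
Since 0 < η < 1, this is a necessity.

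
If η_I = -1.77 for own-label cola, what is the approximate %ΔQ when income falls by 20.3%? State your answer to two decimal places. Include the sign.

35.93%

%ΔQ ≈ η × %ΔI = -1.77 × (-20.3%) = 35.93%.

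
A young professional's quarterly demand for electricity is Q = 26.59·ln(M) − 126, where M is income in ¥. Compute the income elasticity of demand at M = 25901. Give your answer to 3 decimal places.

0.184

At M = 25901: Q = 144.209.
dQ/dM = 26.59/M = 0.0010266 at this income.
η = (dQ/dM)·(M/Q) = 0.0010266 × (25901/144.209) = 0.184.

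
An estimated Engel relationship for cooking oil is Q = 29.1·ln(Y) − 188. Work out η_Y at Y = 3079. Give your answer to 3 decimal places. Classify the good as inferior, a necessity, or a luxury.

At Y = 3079: Q = 45.742.
dQ/dY = 29.1/Y = 0.00945112 at this income.
η = (dQ/dY)·(Y/Q) = 0.00945112 × (3079/45.742) = 0.636.
Since 0 < η < 1, the good is a necessity.

0.636 (necessity)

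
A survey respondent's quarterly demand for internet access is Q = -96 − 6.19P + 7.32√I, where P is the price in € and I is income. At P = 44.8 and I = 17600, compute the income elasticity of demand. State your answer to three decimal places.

At P = 44.8, I = 17600: Q = 597.796.
Holding P constant, ∂Q/∂I = 7.32/(2√I) = 0.0275883.
η_I = (∂Q/∂I)·(I/Q) = 0.0275883 × (17600/597.796) = 0.812.

0.812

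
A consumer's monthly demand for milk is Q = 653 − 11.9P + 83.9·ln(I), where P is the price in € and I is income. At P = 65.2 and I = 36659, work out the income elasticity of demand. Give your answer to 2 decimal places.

At P = 65.2, I = 36659: Q = 758.860.
Holding P constant, ∂Q/∂I = 83.9/I = 0.00228866.
η_I = (∂Q/∂I)·(I/Q) = 0.00228866 × (36659/758.860) = 0.11.

0.11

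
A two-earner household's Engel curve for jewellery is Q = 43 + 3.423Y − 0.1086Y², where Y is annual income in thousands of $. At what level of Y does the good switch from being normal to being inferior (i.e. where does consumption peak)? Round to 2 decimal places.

15.76

dQ/dY = 3.423 − 0.2172Y.
The good is inferior where dQ/dY < 0. Setting dQ/dY = 0 gives Y = 3.423 / 0.2172 = 15.76.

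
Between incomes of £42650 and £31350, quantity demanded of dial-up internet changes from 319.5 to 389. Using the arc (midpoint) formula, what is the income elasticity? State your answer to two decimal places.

-0.64

ΔQ = 389 − 319.5 = 69.5; midpoint Q̄ = (319.5 + 389)/2 = 354.25.
ΔI = 31350 − 42650 = -11300; midpoint Ī = (42650 + 31350)/2 = 37000.
η = (ΔQ/Q̄) ÷ (ΔI/Ī) = (69.5/354.25) ÷ (-11300/37000) = -0.64.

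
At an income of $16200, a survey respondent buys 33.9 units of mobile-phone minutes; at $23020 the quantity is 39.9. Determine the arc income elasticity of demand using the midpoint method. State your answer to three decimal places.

0.468

ΔQ = 39.9 − 33.9 = 6; midpoint Q̄ = (33.9 + 39.9)/2 = 36.9.
ΔI = 23020 − 16200 = 6820; midpoint Ī = (16200 + 23020)/2 = 19610.
η = (ΔQ/Q̄) ÷ (ΔI/Ī) = (6/36.9) ÷ (6820/19610) = 0.468.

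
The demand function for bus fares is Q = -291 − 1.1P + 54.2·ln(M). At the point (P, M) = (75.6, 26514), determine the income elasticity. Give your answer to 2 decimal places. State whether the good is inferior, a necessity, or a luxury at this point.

0.30 (necessity)

At P = 75.6, M = 26514: Q = 177.890.
Holding P constant, ∂Q/∂M = 54.2/M = 0.0020442.
η_M = (∂Q/∂M)·(M/Q) = 0.0020442 × (26514/177.890) = 0.30.
Since 0 < η < 1, this is a necessity.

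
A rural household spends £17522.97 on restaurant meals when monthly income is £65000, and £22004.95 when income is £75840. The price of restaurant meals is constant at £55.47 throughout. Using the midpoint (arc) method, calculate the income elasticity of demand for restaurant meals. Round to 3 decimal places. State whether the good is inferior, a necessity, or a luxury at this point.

With a constant price, Q₁ = 17522.97/55.47 = 315.900 and Q₂ = 22004.95/55.47 = 396.700 (equivalently, work directly with expenditure since P cancels).
Midpoint %ΔQ = (22004.95 − 17522.97)/19763.96 = 0.22678; midpoint %ΔI = (75840 − 65000)/70420 = 0.15393.
η = 0.22678 / 0.15393 = 1.473.
η > 1 ⇒ luxury.

1.473 (luxury)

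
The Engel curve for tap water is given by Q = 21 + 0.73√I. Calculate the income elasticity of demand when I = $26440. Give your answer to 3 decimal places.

At I = 26440: Q = 139.701.
dQ/dI = 0.73/(2√I) = 0.00224472 at this income.
η = (dQ/dI)·(I/Q) = 0.00224472 × (26440/139.701) = 0.425.

0.425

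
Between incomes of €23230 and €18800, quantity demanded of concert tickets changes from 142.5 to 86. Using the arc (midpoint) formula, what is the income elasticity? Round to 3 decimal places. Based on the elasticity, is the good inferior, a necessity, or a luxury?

2.346 (luxury)

ΔQ = 86 − 142.5 = -56.5; midpoint Q̄ = (142.5 + 86)/2 = 114.25.
ΔI = 18800 − 23230 = -4430; midpoint Ī = (23230 + 18800)/2 = 21015.
η = (ΔQ/Q̄) ÷ (ΔI/Ī) = (-56.5/114.25) ÷ (-4430/21015) = 2.346.
η > 1 ⇒ luxury.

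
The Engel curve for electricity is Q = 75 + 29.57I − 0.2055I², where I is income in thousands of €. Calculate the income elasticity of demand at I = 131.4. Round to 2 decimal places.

At I = 131.4: Q = 412.3432.
dQ/dI = 29.57 − 0.411I = -24.43540.
η = (dQ/dI)·(I/Q) = -24.43540 × (131.4/412.3432) = -7.79.

-7.79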